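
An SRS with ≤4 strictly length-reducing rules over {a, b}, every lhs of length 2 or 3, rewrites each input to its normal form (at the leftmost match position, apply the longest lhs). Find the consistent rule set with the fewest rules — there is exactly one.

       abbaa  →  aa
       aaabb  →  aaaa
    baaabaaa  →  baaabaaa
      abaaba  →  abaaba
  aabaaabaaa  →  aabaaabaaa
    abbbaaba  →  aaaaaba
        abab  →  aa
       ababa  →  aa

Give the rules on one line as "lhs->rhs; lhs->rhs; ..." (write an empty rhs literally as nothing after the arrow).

  | abbaa => abba => abb => aa
  | aaabb => aaaa
  | baaabaaa
  | abaaba

bab->bb; bb->a; bba->bb; bbb->aa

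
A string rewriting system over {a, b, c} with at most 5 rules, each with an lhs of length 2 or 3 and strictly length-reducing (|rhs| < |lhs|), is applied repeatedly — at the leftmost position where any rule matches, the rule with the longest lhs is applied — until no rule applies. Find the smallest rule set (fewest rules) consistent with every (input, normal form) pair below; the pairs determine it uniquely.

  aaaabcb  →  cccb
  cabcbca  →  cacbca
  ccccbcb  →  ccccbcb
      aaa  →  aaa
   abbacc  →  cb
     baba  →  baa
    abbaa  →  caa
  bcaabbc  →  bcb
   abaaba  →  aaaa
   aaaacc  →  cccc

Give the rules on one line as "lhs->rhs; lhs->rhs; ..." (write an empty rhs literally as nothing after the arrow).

aac->cc; ab->a; abb->c; acc->b

  | aaaabcb => aaaacb => aaccb => cccb
  | cabcbca => cacbca
  | ccccbcb
  | aaa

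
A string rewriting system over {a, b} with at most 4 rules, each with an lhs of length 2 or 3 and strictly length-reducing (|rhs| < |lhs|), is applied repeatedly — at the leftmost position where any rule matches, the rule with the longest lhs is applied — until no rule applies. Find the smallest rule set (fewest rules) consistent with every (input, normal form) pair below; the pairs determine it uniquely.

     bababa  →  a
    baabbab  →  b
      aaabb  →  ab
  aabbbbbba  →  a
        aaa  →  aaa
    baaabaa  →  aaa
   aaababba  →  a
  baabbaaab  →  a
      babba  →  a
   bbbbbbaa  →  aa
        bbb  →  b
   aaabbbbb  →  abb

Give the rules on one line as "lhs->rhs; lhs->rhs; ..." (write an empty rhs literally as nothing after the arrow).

aab->; ba->a; bab->b; bbb->b

  | bababa => baba => ba => a
  | baabbab => aabbab => bab => b
  | aaabb => ab
  | aabbbbbba => bbbbba => bbba => ba => a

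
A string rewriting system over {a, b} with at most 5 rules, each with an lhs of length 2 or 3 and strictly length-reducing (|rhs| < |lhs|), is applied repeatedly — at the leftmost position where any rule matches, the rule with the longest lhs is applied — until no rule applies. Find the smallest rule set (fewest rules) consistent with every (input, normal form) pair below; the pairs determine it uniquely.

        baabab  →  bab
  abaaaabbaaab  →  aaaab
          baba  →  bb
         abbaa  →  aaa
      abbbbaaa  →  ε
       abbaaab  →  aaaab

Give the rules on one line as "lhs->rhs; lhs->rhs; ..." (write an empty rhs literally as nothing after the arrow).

aba->b; baa->; bba->a; bbb->

  | baabab => bab
  | abaaaabbaaab => baaabbaaab => abbaaab => aaaab
  | baba => bb
  | abbaa => aaa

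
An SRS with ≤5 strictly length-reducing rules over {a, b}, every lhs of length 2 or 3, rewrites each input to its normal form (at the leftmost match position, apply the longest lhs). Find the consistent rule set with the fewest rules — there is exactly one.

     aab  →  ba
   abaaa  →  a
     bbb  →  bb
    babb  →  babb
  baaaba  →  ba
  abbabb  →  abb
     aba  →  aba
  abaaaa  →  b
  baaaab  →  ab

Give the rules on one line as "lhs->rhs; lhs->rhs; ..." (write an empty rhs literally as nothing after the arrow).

aa->b; aab->ba; bba->; bbb->bb

  | aab => ba
  | abaaa => abba => a
  | bbb => bb
  | babb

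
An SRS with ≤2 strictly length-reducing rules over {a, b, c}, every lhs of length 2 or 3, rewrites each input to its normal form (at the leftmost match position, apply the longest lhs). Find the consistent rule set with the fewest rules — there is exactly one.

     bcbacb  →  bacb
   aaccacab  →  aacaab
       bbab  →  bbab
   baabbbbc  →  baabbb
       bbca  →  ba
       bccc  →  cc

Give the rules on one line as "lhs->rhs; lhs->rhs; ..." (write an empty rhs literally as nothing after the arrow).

bc->; cac->a

  | bcbacb => bacb
  | aaccacab => aacaab
  | bbab
  | baabbbbc => baabbb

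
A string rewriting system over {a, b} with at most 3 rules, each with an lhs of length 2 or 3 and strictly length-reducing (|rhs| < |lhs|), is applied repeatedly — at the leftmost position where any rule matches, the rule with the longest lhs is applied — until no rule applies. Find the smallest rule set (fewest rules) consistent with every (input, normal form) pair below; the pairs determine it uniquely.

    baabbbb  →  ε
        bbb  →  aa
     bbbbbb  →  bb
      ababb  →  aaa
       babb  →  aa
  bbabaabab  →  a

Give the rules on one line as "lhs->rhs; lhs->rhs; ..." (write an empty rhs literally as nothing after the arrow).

aab->; bab->bb; bbb->aa

  | baabbbb => bbbb => aab => ε
  | bbb => aa
  | bbbbbb => aabbb => bb
  | ababb => abbb => aaa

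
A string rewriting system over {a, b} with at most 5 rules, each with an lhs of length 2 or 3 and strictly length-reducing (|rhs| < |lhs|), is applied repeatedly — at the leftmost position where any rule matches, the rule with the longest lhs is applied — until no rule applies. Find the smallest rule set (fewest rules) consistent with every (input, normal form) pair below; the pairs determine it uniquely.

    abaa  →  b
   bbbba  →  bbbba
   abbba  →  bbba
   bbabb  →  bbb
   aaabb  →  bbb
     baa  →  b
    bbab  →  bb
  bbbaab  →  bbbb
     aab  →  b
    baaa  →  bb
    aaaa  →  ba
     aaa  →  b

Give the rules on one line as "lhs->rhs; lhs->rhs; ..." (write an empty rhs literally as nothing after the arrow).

  | abaa => baa => b
  | bbbba
  | abbba => bbba
  | bbabb => bbb

aa->; aaa->b; ab->b; bab->b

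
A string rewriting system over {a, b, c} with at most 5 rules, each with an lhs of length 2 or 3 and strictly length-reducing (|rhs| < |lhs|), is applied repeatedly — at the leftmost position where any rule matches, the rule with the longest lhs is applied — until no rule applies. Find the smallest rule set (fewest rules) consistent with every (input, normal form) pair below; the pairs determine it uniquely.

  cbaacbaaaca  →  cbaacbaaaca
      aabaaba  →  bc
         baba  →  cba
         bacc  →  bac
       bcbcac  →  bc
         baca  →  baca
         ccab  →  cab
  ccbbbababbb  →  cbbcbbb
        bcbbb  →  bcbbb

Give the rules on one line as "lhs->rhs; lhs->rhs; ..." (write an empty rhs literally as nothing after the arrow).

aba->bc; bab->cb; bca->; cc->c

  | cbaacbaaaca
  | aabaaba => abcaba => aba => bc
  | baba => cba
  | bacc => bac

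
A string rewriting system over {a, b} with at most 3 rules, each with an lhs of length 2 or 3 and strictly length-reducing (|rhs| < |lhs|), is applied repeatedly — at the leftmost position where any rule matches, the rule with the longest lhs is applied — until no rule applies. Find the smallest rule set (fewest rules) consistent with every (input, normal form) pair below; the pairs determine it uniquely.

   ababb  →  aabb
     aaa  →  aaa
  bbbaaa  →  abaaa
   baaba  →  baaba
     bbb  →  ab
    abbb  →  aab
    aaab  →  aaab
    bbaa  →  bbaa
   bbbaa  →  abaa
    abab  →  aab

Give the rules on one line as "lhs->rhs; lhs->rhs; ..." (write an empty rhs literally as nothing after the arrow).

bab->ab; bbb->ab

  | ababb => aabb
  | aaa
  | bbbaaa => abaaa
  | baaba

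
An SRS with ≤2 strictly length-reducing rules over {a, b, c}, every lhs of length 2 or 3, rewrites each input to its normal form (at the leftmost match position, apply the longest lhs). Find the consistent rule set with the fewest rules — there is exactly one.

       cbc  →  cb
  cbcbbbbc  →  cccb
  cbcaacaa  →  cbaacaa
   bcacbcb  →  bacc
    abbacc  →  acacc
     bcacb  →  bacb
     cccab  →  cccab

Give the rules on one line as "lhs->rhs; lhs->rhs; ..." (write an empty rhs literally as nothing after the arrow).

  | cbc => cb
  | cbcbbbbc => cbbbbbc => ccbbbc => cccbc => cccb
  | cbcaacaa => cbaacaa
  | bcacbcb => bacbcb => bacbb => bacc

bb->c; bc->b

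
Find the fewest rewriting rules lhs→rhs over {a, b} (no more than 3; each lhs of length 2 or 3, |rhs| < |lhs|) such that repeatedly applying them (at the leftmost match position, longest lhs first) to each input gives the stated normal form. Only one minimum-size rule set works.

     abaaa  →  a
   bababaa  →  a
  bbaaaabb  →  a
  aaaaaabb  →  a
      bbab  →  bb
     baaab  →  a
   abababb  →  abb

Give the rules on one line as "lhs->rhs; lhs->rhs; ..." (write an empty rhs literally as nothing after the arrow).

  | abaaa => aaa => aa => a
  | bababaa => babaa => baa => a
  | bbaaaabb => baaabb => aabb => aab => aa => a
  | aaaaaabb => aaaaabb => aaaabb => aaabb => aabb => aab => aa => a

aa->a; aab->aa; ba->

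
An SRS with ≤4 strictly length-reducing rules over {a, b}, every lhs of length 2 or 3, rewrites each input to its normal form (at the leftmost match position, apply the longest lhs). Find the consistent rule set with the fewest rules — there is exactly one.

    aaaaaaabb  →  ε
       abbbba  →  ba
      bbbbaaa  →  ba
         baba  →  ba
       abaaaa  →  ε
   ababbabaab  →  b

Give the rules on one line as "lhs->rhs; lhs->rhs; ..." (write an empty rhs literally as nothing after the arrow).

  | aaaaaaabb => baaaaabb => bbaaabb => aaabb => babb => bb => ε
  | abbbba => bbba => ba
  | bbbbaaa => bbaaa => aaa => ba
  | baba => ba

aa->b; ab->; bb->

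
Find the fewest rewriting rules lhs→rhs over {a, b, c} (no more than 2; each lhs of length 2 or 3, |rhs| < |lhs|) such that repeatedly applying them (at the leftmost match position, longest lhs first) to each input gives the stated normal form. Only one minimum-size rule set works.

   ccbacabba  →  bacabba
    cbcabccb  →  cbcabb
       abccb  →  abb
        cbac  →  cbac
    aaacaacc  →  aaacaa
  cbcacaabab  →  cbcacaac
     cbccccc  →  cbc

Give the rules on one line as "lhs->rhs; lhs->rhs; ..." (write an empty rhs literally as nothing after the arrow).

bab->c; cc->

  | ccbacabba => bacabba
  | cbcabccb => cbcabb
  | abccb => abb
  | cbac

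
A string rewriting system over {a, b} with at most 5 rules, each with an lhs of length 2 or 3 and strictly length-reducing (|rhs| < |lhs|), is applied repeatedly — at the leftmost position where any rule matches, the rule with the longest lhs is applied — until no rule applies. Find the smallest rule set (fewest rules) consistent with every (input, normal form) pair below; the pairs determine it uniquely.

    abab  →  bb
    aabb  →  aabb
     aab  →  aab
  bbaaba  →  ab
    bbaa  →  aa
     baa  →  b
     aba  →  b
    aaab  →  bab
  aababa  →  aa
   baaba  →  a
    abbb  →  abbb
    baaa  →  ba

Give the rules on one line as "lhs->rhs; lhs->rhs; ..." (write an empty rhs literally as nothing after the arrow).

aaa->ba; aba->b; baa->b; bba->a

  | abab => bb
  | aabb
  | aab
  | bbaaba => aaba => ab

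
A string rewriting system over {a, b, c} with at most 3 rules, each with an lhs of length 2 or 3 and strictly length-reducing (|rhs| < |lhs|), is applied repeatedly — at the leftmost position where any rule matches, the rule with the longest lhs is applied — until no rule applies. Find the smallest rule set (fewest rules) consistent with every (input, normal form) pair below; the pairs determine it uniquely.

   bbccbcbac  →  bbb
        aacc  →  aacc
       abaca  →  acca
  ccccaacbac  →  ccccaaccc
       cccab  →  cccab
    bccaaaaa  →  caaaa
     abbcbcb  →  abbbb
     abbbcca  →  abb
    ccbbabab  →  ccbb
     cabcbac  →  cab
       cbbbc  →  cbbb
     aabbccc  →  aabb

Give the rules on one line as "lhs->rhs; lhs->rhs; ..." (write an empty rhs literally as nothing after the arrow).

  | bbccbcbac => bbcbcbac => bbbcbac => bbbbac => bbbcc => bbbc => bbb
  | aacc
  | abaca => acca
  | ccccaacbac => ccccaaccc

ba->c; bc->b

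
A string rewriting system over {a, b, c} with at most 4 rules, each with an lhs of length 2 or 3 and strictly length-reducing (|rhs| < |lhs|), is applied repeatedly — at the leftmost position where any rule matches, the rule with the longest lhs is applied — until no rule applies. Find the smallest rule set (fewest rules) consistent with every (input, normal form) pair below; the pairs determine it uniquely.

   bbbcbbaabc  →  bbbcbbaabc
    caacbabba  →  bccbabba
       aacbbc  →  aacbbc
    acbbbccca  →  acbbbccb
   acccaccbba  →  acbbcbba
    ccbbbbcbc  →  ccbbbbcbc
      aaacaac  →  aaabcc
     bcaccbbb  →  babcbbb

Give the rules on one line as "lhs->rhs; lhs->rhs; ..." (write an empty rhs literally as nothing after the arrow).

  | bbbcbbaabc
  | caacbabba => bccbabba
  | aacbbc
  | acbbbccca => acbbbccb

ca->b; caa->bc; cac->ab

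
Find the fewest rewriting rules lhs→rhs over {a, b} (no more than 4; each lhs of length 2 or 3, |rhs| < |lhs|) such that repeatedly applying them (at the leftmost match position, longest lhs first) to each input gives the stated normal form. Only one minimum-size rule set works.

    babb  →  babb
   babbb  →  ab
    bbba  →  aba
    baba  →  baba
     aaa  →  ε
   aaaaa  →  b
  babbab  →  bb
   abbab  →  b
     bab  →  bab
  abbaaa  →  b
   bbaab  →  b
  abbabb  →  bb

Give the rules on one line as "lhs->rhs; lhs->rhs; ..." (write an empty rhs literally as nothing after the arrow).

aa->b; aaa->; bba->aa; bbb->ab

  | babb
  | babbb => baab => bbb => ab
  | bbba => aba
  | baba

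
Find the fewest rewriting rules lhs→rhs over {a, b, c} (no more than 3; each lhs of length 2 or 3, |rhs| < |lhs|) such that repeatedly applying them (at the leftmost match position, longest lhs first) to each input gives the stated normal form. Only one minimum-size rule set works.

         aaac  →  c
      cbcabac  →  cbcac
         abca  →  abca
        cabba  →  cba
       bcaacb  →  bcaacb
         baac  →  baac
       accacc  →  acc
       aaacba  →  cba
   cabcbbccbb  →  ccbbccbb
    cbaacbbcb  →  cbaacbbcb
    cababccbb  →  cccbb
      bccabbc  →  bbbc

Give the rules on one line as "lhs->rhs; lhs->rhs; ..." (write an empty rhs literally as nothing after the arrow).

aaa->; cab->c; cca->

  | aaac => c
  | cbcabac => cbcac
  | abca
  | cabba => cba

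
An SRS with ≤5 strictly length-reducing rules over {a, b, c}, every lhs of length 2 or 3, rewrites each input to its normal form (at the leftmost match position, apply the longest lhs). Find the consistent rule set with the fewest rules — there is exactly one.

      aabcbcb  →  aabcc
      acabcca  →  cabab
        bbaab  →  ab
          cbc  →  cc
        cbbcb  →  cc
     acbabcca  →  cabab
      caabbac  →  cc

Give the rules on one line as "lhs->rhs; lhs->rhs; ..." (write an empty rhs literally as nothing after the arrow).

  | aabcbcb => aabccb => aabcc
  | acabcca => cabcca => cabab
  | bbaab => ab
  | cbc => cc

ac->c; bba->; cb->c; cca->ab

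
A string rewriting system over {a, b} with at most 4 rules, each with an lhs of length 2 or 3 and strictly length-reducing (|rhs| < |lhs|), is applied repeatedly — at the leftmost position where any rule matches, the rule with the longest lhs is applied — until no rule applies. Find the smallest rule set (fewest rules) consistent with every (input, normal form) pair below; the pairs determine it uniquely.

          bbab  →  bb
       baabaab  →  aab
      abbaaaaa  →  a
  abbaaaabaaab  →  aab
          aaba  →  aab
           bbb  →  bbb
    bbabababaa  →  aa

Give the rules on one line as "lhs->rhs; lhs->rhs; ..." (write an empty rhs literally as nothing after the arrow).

  | bbab => bba => bb
  | baabaab => abaab => aab
  | abbaaaaa => abaaaa => aaaa => a
  | abbaaaabaaab => abaaabaaab => aaabaaab => baaab => aab

aaa->; ba->b; baa->a; bab->ba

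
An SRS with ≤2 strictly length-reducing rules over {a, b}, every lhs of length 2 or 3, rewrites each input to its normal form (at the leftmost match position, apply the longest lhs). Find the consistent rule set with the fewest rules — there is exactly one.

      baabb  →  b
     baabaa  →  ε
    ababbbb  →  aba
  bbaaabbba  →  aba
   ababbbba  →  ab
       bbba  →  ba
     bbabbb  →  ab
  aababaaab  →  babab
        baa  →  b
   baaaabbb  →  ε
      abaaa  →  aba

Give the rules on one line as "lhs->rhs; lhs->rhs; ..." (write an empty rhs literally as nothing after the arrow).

  | baabb => bbb => b
  | baabaa => bbaa => aa => ε
  | ababbbb => ababb => aba
  | bbaaabbba => aaabbba => abbba => aba

aa->; bb->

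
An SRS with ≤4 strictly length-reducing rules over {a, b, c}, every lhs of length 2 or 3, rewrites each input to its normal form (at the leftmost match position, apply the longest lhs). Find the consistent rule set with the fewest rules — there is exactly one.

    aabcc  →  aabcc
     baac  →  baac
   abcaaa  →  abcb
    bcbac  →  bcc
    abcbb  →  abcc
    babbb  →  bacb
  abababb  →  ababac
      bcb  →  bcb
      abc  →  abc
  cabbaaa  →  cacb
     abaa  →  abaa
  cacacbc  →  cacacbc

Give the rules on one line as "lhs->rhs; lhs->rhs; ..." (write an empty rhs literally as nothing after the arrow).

aaa->b; bb->c; cba->c

  | aabcc
  | baac
  | abcaaa => abcb
  | bcbac => bcc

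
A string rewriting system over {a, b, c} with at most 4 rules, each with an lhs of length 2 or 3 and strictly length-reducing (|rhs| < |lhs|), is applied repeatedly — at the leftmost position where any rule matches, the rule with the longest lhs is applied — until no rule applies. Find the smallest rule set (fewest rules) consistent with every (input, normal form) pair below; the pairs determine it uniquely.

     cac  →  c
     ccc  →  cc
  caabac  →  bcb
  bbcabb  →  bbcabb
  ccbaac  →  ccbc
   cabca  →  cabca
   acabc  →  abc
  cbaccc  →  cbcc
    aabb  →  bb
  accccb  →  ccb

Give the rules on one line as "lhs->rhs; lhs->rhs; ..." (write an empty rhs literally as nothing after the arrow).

  | cac => c
  | ccc => cc
  | caabac => bcbac => bcb
  | bbcabb

aa->; ac->; caa->bc; ccc->cc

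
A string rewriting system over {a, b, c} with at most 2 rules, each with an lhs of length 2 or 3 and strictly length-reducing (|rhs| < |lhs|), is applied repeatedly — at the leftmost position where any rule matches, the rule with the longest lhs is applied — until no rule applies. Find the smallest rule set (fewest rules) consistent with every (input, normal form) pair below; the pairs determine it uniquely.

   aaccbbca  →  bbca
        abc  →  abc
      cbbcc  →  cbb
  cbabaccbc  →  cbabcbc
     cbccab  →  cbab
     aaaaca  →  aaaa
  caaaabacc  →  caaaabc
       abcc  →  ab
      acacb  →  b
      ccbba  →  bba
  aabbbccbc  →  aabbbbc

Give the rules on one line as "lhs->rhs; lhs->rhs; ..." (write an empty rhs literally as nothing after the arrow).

  | aaccbbca => acbbca => bbca
  | abc
  | cbbcc => cbb
  | cbabaccbc => cbabcbc

ac->; cc->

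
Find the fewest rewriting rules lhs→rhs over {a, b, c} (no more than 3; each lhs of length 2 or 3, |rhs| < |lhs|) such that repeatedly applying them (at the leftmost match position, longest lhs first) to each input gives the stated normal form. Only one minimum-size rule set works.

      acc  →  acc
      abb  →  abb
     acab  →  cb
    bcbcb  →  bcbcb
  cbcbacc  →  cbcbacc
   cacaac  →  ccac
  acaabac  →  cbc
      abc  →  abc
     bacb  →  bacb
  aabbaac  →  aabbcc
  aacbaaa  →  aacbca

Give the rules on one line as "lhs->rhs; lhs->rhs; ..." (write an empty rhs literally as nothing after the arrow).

  | acc
  | abb
  | acab => cb
  | bcbcb

aba->b; aca->c; baa->bc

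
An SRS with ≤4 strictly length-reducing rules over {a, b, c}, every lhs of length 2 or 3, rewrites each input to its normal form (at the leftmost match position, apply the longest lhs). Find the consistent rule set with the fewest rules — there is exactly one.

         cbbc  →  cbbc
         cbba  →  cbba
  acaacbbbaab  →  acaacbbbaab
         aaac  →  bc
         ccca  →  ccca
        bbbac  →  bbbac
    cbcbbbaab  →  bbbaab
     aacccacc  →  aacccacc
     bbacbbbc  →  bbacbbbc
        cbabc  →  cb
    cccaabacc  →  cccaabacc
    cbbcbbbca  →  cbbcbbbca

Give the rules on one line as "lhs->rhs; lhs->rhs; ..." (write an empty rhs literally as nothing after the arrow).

  | cbbc
  | cbba
  | acaacbbbaab
  | aaac => bc

aaa->b; abc->; cbc->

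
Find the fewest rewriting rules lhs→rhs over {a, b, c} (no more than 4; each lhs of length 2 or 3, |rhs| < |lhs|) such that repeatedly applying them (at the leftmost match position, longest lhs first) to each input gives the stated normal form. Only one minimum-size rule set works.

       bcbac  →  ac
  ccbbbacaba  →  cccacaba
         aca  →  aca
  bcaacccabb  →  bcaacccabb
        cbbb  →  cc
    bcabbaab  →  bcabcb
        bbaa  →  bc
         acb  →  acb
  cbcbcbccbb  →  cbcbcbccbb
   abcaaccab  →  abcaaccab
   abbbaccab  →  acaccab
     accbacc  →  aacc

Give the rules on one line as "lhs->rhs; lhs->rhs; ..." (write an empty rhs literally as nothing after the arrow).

  | bcbac => bbac => bac => ac
  | ccbbbacaba => cccacaba
  | aca
  | bcaacccabb

baa->c; bac->ac; bbb->c; cba->ba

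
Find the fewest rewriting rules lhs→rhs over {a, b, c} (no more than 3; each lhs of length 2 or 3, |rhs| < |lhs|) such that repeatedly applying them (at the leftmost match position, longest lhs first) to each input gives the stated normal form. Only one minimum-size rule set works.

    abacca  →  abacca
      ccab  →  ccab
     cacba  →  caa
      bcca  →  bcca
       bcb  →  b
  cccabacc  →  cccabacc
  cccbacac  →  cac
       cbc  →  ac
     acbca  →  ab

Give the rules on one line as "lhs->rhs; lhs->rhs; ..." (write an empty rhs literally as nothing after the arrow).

aca->b; cb->; cbc->ac

  | abacca
  | ccab
  | cacba => caa
  | bcca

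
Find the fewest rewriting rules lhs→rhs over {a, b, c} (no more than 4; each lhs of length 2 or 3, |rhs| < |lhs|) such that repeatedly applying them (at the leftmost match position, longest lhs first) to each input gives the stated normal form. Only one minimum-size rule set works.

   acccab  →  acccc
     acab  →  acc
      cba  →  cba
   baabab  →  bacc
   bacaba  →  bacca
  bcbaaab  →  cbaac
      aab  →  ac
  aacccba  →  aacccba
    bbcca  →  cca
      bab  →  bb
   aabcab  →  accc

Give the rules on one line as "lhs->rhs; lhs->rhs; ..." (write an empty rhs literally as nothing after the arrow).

  | acccab => acccc
  | acab => acc
  | cba
  | baabab => bacab => bacc

ab->c; bab->bb; bc->c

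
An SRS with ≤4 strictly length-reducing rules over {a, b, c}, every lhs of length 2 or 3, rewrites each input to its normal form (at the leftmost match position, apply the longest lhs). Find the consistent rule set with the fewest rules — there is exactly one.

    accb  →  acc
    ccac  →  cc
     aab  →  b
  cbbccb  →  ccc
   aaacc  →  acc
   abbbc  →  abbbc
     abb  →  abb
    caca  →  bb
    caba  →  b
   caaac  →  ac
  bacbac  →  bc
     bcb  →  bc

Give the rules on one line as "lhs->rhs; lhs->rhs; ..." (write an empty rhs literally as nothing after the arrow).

  | accb => acc
  | ccac => cbc => cc
  | aab => b
  | cbbccb => cbccb => cccb => ccc

aa->; ba->; ca->b; cb->c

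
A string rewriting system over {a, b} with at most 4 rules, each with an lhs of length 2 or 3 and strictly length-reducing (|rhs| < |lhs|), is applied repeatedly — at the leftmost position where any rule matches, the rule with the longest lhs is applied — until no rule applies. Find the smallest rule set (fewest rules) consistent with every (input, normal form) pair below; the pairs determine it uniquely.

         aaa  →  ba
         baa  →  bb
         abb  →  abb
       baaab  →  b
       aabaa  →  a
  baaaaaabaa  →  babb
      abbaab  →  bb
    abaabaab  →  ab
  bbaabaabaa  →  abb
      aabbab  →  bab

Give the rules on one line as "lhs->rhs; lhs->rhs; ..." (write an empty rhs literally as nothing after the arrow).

aa->b; bba->; bbb->b

  | aaa => ba
  | baa => bb
  | abb
  | baaab => bbab => b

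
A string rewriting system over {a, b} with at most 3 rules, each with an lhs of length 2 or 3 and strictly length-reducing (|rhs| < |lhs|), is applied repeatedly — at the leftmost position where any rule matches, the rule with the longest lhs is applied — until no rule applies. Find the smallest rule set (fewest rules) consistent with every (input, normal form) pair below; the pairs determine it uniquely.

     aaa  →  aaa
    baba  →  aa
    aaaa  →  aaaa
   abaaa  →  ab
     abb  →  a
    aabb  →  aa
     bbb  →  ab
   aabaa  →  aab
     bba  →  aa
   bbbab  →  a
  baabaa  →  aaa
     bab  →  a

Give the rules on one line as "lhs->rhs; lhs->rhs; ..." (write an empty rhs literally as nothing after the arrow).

  | aaa
  | baba => bba => aa
  | aaaa
  | abaaa => abaa => aba => ab

abb->a; ba->b; bb->a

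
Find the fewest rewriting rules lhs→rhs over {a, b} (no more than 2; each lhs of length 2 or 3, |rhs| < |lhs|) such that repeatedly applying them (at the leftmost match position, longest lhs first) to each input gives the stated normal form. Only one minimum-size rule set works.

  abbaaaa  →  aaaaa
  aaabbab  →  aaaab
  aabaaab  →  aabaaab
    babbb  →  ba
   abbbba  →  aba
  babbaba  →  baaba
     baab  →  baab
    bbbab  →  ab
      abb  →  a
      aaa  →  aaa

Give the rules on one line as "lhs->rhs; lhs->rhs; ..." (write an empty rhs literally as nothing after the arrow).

bb->; bbb->

  | abbaaaa => aaaaa
  | aaabbab => aaaab
  | aabaaab
  | babbb => ba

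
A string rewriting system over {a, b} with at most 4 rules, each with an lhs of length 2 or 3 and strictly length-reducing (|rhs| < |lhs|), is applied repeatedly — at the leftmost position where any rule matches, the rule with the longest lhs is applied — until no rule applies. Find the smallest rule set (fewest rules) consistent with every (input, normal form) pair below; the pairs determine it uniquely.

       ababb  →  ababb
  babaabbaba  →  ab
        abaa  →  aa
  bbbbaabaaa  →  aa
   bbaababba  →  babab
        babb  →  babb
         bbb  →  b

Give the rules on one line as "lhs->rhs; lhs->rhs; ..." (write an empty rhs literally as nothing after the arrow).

  | ababb
  | babaabbaba => baabbaba => abbaba => abba => ab
  | abaa => aa
  | bbbbaabaaa => bbaabaaa => babaaa => baaa => aa

baa->a; bba->b; bbb->b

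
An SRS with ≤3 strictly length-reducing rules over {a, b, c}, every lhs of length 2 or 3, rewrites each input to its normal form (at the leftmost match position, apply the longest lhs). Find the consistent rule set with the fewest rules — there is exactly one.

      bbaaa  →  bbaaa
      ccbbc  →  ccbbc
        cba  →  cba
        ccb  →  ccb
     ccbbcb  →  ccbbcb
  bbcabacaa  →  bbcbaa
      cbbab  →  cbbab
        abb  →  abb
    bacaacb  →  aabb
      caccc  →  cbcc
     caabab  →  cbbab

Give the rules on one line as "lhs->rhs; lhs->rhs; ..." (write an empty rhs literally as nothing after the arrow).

  | bbaaa
  | ccbbc
  | cba
  | ccb

ac->b; bac->a; caa->cb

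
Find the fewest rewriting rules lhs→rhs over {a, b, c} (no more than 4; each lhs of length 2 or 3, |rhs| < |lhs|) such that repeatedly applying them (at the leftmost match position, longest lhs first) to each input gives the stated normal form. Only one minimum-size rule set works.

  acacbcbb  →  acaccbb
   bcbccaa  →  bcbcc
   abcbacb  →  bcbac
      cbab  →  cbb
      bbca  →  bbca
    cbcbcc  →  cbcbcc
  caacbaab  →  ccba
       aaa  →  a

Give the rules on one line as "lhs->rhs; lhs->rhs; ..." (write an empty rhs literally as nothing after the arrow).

  | acacbcbb => acaccbb
  | bcbccaa => bcbcc
  | abcbacb => bcbacb => bcbac
  | cbab => cbb

aa->; aab->a; ab->b; acb->ac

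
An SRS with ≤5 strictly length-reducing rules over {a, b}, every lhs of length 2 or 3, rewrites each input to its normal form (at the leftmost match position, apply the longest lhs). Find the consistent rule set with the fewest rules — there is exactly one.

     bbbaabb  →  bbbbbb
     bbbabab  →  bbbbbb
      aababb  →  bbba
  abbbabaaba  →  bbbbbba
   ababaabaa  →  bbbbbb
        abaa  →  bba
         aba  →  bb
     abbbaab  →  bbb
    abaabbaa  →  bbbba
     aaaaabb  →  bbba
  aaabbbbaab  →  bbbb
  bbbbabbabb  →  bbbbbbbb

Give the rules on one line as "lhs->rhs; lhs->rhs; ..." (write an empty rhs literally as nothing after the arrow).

  | bbbaabb => bbbbbb
  | bbbabab => bbbbbb
  | aababb => bbabb => bbba
  | abbbabaaba => bababaaba => bbbbaaba => bbbbbba

aa->b; ab->; aba->bb; abb->ba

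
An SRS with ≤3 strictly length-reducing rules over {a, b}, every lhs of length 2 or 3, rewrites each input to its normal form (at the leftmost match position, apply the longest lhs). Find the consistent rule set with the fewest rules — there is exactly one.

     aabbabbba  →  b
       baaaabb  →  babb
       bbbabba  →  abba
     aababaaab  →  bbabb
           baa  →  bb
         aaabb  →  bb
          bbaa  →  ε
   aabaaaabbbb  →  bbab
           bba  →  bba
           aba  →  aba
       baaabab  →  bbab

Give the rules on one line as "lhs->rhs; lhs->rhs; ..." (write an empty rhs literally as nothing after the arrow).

  | aabbabbba => bbbabbba => abbba => aa => b
  | baaaabb => babb
  | bbbabba => abba
  | aababaaab => bbabaaab => bbabb

aa->b; aaa->; bbb->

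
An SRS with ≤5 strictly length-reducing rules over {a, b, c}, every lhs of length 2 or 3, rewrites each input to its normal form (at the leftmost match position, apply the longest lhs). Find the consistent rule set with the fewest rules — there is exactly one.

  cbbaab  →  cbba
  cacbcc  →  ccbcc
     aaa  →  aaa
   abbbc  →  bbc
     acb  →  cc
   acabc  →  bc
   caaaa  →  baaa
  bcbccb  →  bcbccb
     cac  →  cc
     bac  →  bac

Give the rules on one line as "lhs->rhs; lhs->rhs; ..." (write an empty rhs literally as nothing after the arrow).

ab->; acb->cc; ca->b; cac->cc

  | cbbaab => cbba
  | cacbcc => ccbcc
  | aaa
  | abbbc => bbc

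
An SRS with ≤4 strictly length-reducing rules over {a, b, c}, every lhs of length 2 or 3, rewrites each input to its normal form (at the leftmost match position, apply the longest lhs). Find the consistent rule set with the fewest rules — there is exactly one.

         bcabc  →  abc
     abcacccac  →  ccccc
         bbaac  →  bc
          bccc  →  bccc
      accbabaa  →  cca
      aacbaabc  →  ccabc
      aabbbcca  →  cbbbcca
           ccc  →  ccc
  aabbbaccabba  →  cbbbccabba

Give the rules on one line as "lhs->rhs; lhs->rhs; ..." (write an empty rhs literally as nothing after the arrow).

  | bcabc => abc
  | abcacccac => aacccac => ccccac => ccccc
  | bbaac => bac => bc
  | bccc

aa->c; ac->c; baa->a; bca->a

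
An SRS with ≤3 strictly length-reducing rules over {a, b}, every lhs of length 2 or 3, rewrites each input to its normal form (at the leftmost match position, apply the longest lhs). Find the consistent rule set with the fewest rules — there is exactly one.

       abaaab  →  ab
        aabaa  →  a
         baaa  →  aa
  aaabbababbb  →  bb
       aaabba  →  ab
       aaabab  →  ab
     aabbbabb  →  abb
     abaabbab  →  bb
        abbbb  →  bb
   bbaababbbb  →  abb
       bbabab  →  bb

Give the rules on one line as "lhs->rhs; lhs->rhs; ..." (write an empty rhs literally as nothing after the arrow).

  | abaaab => aaab => ab
  | aabaa => baa => a
  | baaa => aa
  | aaabbababbb => abbababbb => abbabbb => abbbb => aabb => bb

aab->b; ba->; bbb->ab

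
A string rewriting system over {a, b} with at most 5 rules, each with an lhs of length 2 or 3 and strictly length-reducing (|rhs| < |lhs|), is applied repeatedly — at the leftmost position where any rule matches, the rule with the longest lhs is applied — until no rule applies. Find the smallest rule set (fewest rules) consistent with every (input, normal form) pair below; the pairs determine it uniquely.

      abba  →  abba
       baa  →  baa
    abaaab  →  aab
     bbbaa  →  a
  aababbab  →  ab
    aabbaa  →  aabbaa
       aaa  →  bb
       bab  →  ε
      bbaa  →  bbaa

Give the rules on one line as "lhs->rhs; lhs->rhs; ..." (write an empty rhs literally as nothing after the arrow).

aaa->bb; aba->; bab->; bbb->ab

  | abba
  | baa
  | abaaab => aab
  | bbbaa => abaa => a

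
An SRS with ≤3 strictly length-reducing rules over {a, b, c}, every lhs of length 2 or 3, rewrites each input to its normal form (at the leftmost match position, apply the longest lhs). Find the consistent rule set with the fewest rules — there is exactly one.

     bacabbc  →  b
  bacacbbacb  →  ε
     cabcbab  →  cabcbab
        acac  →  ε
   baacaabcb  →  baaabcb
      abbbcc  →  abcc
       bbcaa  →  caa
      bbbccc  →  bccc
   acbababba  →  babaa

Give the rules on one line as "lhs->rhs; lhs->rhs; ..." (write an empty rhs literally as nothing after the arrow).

ac->; bb->

  | bacabbc => babbc => bac => b
  | bacacbbacb => bacbbacb => bbbacb => bacb => bb => ε
  | cabcbab
  | acac => ac => ε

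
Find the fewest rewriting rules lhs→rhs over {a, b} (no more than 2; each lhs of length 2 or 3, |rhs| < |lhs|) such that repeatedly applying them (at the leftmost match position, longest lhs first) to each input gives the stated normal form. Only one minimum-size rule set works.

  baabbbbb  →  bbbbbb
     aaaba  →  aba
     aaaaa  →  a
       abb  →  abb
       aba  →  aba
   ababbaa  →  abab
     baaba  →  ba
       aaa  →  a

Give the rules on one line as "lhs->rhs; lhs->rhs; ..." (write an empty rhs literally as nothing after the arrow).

  | baabbbbb => bbbbbb
  | aaaba => aba
  | aaaaa => aaa => a
  | abb

aa->; bba->ba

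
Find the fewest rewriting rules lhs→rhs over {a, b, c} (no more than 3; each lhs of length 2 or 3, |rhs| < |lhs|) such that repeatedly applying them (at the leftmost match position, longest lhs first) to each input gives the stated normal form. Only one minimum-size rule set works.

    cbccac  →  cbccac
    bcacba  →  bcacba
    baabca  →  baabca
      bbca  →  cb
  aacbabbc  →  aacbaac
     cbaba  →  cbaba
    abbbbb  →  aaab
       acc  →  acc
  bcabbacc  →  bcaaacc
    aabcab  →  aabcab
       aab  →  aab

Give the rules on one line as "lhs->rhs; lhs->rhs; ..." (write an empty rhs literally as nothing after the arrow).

aca->cb; bb->a

  | cbccac
  | bcacba
  | baabca
  | bbca => aca => cb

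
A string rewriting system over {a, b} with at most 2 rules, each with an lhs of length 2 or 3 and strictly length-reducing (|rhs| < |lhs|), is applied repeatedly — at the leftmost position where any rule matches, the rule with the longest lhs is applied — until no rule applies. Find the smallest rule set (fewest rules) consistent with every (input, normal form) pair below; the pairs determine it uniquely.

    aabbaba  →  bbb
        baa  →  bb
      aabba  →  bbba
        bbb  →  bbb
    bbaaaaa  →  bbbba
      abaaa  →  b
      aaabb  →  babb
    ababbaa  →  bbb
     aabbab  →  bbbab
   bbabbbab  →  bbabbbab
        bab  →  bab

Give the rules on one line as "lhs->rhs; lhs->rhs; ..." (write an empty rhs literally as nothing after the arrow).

aa->b; aba->

  | aabbaba => bbbaba => bbb
  | baa => bb
  | aabba => bbba
  | bbb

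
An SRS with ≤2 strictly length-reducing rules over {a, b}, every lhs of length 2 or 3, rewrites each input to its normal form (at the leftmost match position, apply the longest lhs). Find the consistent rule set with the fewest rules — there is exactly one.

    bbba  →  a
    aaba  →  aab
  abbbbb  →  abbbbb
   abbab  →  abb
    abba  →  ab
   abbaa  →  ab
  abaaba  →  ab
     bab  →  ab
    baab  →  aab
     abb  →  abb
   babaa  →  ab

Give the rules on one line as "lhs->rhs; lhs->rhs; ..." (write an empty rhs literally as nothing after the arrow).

aba->ab; ba->a

  | bbba => bba => ba => a
  | aaba => aab
  | abbbbb
  | abbab => abab => abb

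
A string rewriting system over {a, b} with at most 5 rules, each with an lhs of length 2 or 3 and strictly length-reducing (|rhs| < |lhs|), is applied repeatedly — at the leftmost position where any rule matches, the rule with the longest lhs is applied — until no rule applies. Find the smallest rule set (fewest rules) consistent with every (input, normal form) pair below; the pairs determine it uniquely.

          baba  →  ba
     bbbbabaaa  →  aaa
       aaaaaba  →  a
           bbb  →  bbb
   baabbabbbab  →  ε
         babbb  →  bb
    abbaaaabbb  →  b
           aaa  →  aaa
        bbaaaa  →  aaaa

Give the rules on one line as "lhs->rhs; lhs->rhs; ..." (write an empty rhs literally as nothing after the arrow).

  | baba => ba
  | bbbbabaaa => bbabaaa => abaaa => aaa
  | aaaaaba => aaaaba => aaaba => aaba => aba => a
  | bbb

aab->ab; ab->; abb->; bba->a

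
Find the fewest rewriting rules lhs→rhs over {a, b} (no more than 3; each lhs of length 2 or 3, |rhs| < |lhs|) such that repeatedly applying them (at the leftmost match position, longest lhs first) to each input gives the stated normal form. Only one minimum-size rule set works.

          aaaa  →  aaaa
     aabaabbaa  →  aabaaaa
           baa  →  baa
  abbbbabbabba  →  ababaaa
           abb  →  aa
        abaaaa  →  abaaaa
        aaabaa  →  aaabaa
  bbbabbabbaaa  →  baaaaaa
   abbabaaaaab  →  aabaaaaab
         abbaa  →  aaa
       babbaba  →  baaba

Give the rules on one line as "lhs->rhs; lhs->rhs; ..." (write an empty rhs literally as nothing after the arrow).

bb->a; bba->a; bbb->ba

  | aaaa
  | aabaabbaa => aabaaaa
  | baa
  | abbbbabbabba => abababbabba => ababaabba => ababaaa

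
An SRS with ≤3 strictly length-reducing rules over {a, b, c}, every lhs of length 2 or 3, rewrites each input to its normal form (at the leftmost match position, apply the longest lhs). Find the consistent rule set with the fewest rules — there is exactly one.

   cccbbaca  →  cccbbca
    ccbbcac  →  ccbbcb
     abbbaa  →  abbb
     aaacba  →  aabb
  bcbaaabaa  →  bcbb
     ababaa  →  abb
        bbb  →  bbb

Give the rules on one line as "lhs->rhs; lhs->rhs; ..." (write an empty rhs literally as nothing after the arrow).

ac->b; ba->b

  | cccbbaca => cccbbca
  | ccbbcac => ccbbcb
  | abbbaa => abbba => abbb
  | aaacba => aabba => aabb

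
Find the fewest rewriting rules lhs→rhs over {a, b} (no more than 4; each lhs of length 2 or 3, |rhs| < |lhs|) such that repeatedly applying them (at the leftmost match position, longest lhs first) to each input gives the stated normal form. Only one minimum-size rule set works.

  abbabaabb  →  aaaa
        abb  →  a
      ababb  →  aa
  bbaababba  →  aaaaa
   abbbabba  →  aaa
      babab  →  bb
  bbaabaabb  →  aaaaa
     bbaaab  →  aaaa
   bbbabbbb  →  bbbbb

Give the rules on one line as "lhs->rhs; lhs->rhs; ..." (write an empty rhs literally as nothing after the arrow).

ab->a; baa->b; bba->aa

  | abbabaabb => ababaabb => aabaabb => aaaabb => aaaab => aaaa
  | abb => ab => a
  | ababb => aabb => aab => aa
  | bbaababba => aaababba => aaaabba => aaaaba => aaaaa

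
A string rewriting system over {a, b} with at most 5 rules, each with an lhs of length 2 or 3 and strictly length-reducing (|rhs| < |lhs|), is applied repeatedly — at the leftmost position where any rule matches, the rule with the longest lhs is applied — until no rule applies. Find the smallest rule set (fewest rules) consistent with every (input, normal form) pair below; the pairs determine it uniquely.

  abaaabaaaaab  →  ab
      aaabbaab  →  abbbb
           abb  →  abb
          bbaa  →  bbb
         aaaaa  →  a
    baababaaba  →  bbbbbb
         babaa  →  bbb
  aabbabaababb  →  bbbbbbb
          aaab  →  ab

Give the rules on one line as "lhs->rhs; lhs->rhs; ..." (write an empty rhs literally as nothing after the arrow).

aa->; aba->a; ba->b; baa->bb

  | abaaabaaaaab => aaabaaaaab => abaaaaab => aaaaab => aaab => ab
  | aaabbaab => abbaab => abbbb
  | abb
  | bbaa => bbb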